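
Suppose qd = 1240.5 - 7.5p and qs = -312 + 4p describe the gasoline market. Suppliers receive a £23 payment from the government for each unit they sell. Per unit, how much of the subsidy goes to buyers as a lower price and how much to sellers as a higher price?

Buyers gain £8 per unit; sellers gain £15 per unit

Pre-subsidy: 1240.5 - 7.5p = -312 + 4p gives p* = 135, q* = 228.
With the subsidy, sellers receive ps = pb + 23 for each unit, where pb is the price buyers pay.
Supply in terms of pb becomes qs = -312 + 4(pb + 23) = -220 + 4pb. Setting this equal to demand: 1240.5 - 7.5pb = -220 + 4pb, so pb = 127.
Sellers receive ps = 127 + 23 = 150; q' = 1240.5 − 7.5·127 = 288.
Buyers' price falls by p* − pb = 135 − 127 = 8; sellers' price rises by ps − p* = 150 − 135 = 15.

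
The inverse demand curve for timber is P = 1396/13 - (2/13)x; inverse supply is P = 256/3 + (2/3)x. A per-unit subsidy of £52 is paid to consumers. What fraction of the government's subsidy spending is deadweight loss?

Pre-subsidy: 1396/13 - (2/13)x = 256/3 + (2/3)x gives x* = 26.875 and P* = 103.25.
With the rebate, buyers effectively pay Pb = Ps − 52, where Ps is the price sellers receive.
On the curves, Pb = 1396/13 - (2/13)x and Ps = 256/3 + (2/3)x; the wedge Ps − Pb = 52 gives 256/3 + (2/3)x − (1396/13 - (2/13)x) = 52, so x' = 90.25.
Then Pb = 1396/13 − (2/13)·90.25 = 93.5 and Ps = 256/3 + (2/3)·90.25 = 145.5.
ΔCS = ½(26.875 + 90.25)(103.25 − 93.5) = 570.984375; ΔPS = ½(26.875 + 90.25)(145.5 − 103.25) = 2474.265625.
Government spending = 52 × 90.25 = 4693.
DWL = ½ × 52 × (90.25 − 26.875) = 1647.75; fraction = 1647.75 / 4693 = 507/1444.

DWL / government spending = 507/1444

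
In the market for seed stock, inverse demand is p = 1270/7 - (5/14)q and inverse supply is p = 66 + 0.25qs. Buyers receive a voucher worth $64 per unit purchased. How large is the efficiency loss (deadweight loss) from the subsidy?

Pre-subsidy: 1270/7 - (5/14)q = 66 + 0.25q gives q* = 3232/17 and p* = 1930/17.
With the rebate, buyers effectively pay pb = ps − 64, where ps is the price sellers receive.
On the curves, pb = 1270/7 - (5/14)q and ps = 66 + 0.25q; the wedge ps − pb = 64 gives 66 + 0.25q − (1270/7 - (5/14)q) = 64, so q' = 5024/17.
Then pb = 1270/7 − (5/14)·(5024/17) = 1290/17 and ps = 66 + 0.25·(5024/17) = 2378/17.
The subsidy expands output by 5024/17 − 3232/17 = 1792/17 past the efficient level; on those units the gap between marginal cost and willingness to pay runs from 0 up to 64.
DWL = ½ × 64 × 1792/17 = 57344/17.

Deadweight loss = 57344/17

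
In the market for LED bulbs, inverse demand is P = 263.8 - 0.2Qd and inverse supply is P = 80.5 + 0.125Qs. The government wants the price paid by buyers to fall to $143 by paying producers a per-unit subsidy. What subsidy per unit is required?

Required subsidy s = $13 per unit

At a buyer price of 143, quantity demanded is 1319 − 5·143 = 604.
Sellers supply 604 only when they receive Ps = 80.5 + 0.125·604 = 156.
s = Ps − Pb = 156 − 143 = 13.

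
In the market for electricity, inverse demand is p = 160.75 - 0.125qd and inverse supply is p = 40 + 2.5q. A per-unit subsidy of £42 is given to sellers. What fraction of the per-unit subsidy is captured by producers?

Producer share = 20/21

Pre-subsidy: 160.75 - 0.125q = 40 + 2.5q gives q* = 46 and p* = 155.
With the subsidy, sellers receive ps = pb + 42 for each unit, where pb is the price buyers pay.
On the curves, pb = 160.75 - 0.125q and ps = 40 + 2.5q; the wedge ps − pb = 42 gives 40 + 2.5q − (160.75 - 0.125q) = 42, so q' = 62.
Then pb = 160.75 − 0.125·62 = 153 and ps = 40 + 2.5·62 = 195.
Buyers' price falls by p* − pb = 155 − 153 = 2; sellers' price rises by ps − p* = 195 − 155 = 40.
So producers capture 40/42 = 20/21 of each unit of subsidy.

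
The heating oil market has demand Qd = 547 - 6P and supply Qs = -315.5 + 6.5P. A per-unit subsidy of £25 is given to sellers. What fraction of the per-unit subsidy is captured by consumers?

Consumer share = 0.52

Pre-subsidy: 547 - 6P = -315.5 + 6.5P gives P* = 69, Q* = 133.
With the subsidy, sellers receive Ps = Pb + 25 for each unit, where Pb is the price buyers pay.
Supply in terms of Pb becomes Qs = -315.5 + 6.5(Pb + 25) = -153 + 6.5Pb. Setting this equal to demand: 547 - 6Pb = -153 + 6.5Pb, so Pb = 56.
Sellers receive Ps = 56 + 25 = 81; Q' = 547 − 6·56 = 211.
Buyers' price falls by P* − Pb = 69 − 56 = 13; sellers' price rises by Ps − P* = 81 − 69 = 12.
So consumers capture 13/25 = 0.52 of each unit of subsidy.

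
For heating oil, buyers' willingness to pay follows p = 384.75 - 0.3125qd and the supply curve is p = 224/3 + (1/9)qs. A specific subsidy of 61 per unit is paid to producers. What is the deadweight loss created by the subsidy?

Deadweight loss = 4392

Pre-subsidy: 384.75 - 0.3125q = 224/3 + (1/9)q gives q* = 732 and p* = 156.
With the subsidy, sellers receive ps = pb + 61 for each unit, where pb is the price buyers pay.
On the curves, pb = 384.75 - 0.3125q and ps = 224/3 + (1/9)q; the wedge ps − pb = 61 gives 224/3 + (1/9)q − (384.75 - 0.3125q) = 61, so q' = 876.
Then pb = 384.75 − 0.3125·876 = 111 and ps = 224/3 + (1/9)·876 = 172.
The subsidy expands output by 876 − 732 = 144 past the efficient level; on those units the gap between marginal cost and willingness to pay runs from 0 up to 61.
DWL = ½ × 61 × 144 = 4392.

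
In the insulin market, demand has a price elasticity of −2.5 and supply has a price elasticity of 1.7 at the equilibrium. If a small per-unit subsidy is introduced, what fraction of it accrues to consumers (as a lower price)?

For a small subsidy around the equilibrium, the benefit split depends on the relative slopes, which at a point are proportional to the elasticities.
Buyer share = εs/(εs + |εd|) = 1.7/(1.7 + 2.5) = 17/42; seller share = |εd|/(εs + |εd|) = 25/42.

Consumer share = 17/42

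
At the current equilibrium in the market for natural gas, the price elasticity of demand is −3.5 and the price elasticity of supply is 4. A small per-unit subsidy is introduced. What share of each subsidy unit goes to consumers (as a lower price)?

For a small subsidy around the equilibrium, the benefit split depends on the relative slopes, which at a point are proportional to the elasticities.
Buyer share = εs/(εs + |εd|) = 4/(4 + 3.5) = 8/15; seller share = |εd|/(εs + |εd|) = 7/15.

Consumer share = 8/15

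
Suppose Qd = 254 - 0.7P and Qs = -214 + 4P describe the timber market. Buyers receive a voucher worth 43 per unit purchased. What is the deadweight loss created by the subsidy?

Deadweight loss = 25886/47

Pre-subsidy: 254 - 0.7P = -214 + 4P gives P* = 4680/47, Q* = 8662/47.
With the rebate, buyers effectively pay Pb = Ps − 43, where Ps is the price sellers receive.
Demand in terms of Ps becomes Qd = 254 − 0.7(Ps − 43) = 284.1 - 0.7Ps. Setting this equal to supply: 284.1 - 0.7Ps = -214 + 4Ps, so Ps = 4981/47.
Buyers pay Pb = 4981/47 − 43 = 2960/47; Q' = -214 + 4·(4981/47) = 9866/47.
The subsidy expands output by 9866/47 − 8662/47 = 1204/47 past the efficient level; on those units the gap between marginal cost and willingness to pay runs from 0 up to 43.
DWL = ½ × 43 × 1204/47 = 25886/47.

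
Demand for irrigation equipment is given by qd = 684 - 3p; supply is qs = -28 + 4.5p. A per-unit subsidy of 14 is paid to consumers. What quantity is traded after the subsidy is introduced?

q' = 424.4

Pre-subsidy: 684 - 3p = -28 + 4.5p gives p* = 1424/15, q* = 399.2.
With the rebate, buyers effectively pay pb = ps − 14, where ps is the price sellers receive.
Demand in terms of ps becomes qd = 684 − 3(ps − 14) = 726 - 3ps. Setting this equal to supply: 726 - 3ps = -28 + 4.5ps, so ps = 1508/15.
Buyers pay pb = 1508/15 − 14 = 1298/15; q' = -28 + 4.5·(1508/15) = 424.4.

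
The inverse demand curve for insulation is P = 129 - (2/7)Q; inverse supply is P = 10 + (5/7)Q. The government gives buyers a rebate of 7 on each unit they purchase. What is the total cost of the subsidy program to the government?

Pre-subsidy: 129 - (2/7)Q = 10 + (5/7)Q gives Q* = 119 and P* = 95.
With the rebate, buyers effectively pay Pb = Ps − 7, where Ps is the price sellers receive.
On the curves, Pb = 129 - (2/7)Q and Ps = 10 + (5/7)Q; the wedge Ps − Pb = 7 gives 10 + (5/7)Q − (129 - (2/7)Q) = 7, so Q' = 126.
Then Pb = 129 − (2/7)·126 = 93 and Ps = 10 + (5/7)·126 = 100.
Government outlay = subsidy × quantity = 7 × 126 = 882.

Government cost = 882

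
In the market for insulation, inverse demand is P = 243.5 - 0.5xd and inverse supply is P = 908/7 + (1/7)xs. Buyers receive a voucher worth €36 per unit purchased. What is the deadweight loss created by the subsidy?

Pre-subsidy: 243.5 - 0.5x = 908/7 + (1/7)x gives x* = 177 and P* = 155.
With the rebate, buyers effectively pay Pb = Ps − 36, where Ps is the price sellers receive.
On the curves, Pb = 243.5 - 0.5x and Ps = 908/7 + (1/7)x; the wedge Ps − Pb = 36 gives 908/7 + (1/7)x − (243.5 - 0.5x) = 36, so x' = 233.
Then Pb = 243.5 − 0.5·233 = 127 and Ps = 908/7 + (1/7)·233 = 163.
The subsidy expands output by 233 − 177 = 56 past the efficient level; on those units the gap between marginal cost and willingness to pay runs from 0 up to 36.
DWL = ½ × 36 × 56 = 1008.

Deadweight loss = €1008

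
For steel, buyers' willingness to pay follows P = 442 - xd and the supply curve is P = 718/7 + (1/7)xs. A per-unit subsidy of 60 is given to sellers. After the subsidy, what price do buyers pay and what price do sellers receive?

Pre-subsidy: 442 - x = 718/7 + (1/7)x gives x* = 297 and P* = 145.
With the subsidy, sellers receive Ps = Pb + 60 for each unit, where Pb is the price buyers pay.
On the curves, Pb = 442 - x and Ps = 718/7 + (1/7)x; the wedge Ps − Pb = 60 gives 718/7 + (1/7)x − (442 - x) = 60, so x' = 349.5.
Then Pb = 442 − 1·349.5 = 92.5 and Ps = 718/7 + (1/7)·349.5 = 152.5.

Buyers pay 92.5; sellers receive 152.5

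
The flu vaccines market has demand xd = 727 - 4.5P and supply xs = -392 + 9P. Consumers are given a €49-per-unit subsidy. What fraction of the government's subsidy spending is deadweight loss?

Pre-subsidy: 727 - 4.5P = -392 + 9P gives P* = 746/9, x* = 354.
With the rebate, buyers effectively pay Pb = Ps − 49, where Ps is the price sellers receive.
Demand in terms of Ps becomes xd = 727 − 4.5(Ps − 49) = 947.5 - 4.5Ps. Setting this equal to supply: 947.5 - 4.5Ps = -392 + 9Ps, so Ps = 893/9.
Buyers pay Pb = 893/9 − 49 = 452/9; x' = -392 + 9·(893/9) = 501.
ΔCS = ½(354 + 501)(746/9 − 452/9) = 13965; ΔPS = ½(354 + 501)(893/9 − 746/9) = 6982.5.
Government spending = 49 × 501 = 24549.
DWL = ½ × 49 × (501 − 354) = 3601.5; fraction = 3601.5 / 24549 = 49/334.

DWL / government spending = 49/334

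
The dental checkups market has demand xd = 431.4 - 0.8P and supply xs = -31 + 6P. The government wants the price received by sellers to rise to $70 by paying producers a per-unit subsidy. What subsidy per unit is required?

At a seller price of 70, quantity supplied is -31 + 6·70 = 389.
Buyers absorb 389 only when they pay Pb with 431.4 − 0.8·Pb = 389, i.e. Pb = 53.
s = Ps − Pb = 70 − 53 = 17.

Required subsidy s = $17 per unit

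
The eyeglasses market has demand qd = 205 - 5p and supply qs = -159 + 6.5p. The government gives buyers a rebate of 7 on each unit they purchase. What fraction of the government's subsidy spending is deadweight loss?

DWL / government spending = 91/612

Pre-subsidy: 205 - 5p = -159 + 6.5p gives p* = 728/23, q* = 1075/23.
With the rebate, buyers effectively pay pb = ps − 7, where ps is the price sellers receive.
Demand in terms of ps becomes qd = 205 − 5(ps − 7) = 240 - 5ps. Setting this equal to supply: 240 - 5ps = -159 + 6.5ps, so ps = 798/23.
Buyers pay pb = 798/23 − 7 = 637/23; q' = -159 + 6.5·(798/23) = 1530/23.
ΔCS = ½(1075/23 + 1530/23)(728/23 − 637/23) = 237055/1058; ΔPS = ½(1075/23 + 1530/23)(798/23 − 728/23) = 91175/529.
Government spending = 7 × 1530/23 = 10710/23.
DWL = ½ × 7 × (1530/23 − 1075/23) = 3185/46; fraction = (3185/46) / (10710/23) = 91/612.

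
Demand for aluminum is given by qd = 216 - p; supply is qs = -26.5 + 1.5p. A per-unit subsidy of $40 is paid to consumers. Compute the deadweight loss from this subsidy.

Pre-subsidy: 216 - p = -26.5 + 1.5p gives p* = 97, q* = 119.
With the rebate, buyers effectively pay pb = ps − 40, where ps is the price sellers receive.
Demand in terms of ps becomes qd = 216 − 1(ps − 40) = 256 - ps. Setting this equal to supply: 256 - ps = -26.5 + 1.5ps, so ps = 113.
Buyers pay pb = 113 − 40 = 73; q' = -26.5 + 1.5·113 = 143.
The subsidy expands output by 143 − 119 = 24 past the efficient level; on those units the gap between marginal cost and willingness to pay runs from 0 up to 40.
DWL = ½ × 40 × 24 = 480.

Deadweight loss = $480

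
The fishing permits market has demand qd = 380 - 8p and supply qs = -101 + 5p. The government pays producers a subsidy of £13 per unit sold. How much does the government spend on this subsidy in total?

Government cost = £1612

Pre-subsidy: 380 - 8p = -101 + 5p gives p* = 37, q* = 84.
With the subsidy, sellers receive ps = pb + 13 for each unit, where pb is the price buyers pay.
Supply in terms of pb becomes qs = -101 + 5(pb + 13) = -36 + 5pb. Setting this equal to demand: 380 - 8pb = -36 + 5pb, so pb = 32.
Sellers receive ps = 32 + 13 = 45; q' = 380 − 8·32 = 124.
Government outlay = subsidy × quantity = 13 × 124 = 1612.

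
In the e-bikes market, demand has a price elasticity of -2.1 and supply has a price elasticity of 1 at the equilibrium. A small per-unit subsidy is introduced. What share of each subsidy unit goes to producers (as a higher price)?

For a small subsidy around the equilibrium, the benefit split depends on the relative slopes, which at a point are proportional to the elasticities.
Buyer share = εs/(εs + |εd|) = 1/(1 + 2.1) = 10/31; seller share = |εd|/(εs + |εd|) = 21/31.
So producers capture 21/31 of the subsidy.

Producer share = 21/31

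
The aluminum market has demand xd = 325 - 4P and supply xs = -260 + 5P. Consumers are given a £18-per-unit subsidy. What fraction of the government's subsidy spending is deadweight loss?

Pre-subsidy: 325 - 4P = -260 + 5P gives P* = 65, x* = 65.
With the rebate, buyers effectively pay Pb = Ps − 18, where Ps is the price sellers receive.
Demand in terms of Ps becomes xd = 325 − 4(Ps − 18) = 397 - 4Ps. Setting this equal to supply: 397 - 4Ps = -260 + 5Ps, so Ps = 73.
Buyers pay Pb = 73 − 18 = 55; x' = -260 + 5·73 = 105.
ΔCS = ½(65 + 105)(65 − 55) = 850; ΔPS = ½(65 + 105)(73 − 65) = 680.
Government spending = 18 × 105 = 1890.
DWL = ½ × 18 × (105 − 65) = 360; fraction = 360 / 1890 = 4/21.

DWL / government spending = 4/21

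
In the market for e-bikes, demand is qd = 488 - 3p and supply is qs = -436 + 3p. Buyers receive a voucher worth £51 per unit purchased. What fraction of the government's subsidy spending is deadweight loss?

Pre-subsidy: 488 - 3p = -436 + 3p gives p* = 154, q* = 26.
With the rebate, buyers effectively pay pb = ps − 51, where ps is the price sellers receive.
Demand in terms of ps becomes qd = 488 − 3(ps − 51) = 641 - 3ps. Setting this equal to supply: 641 - 3ps = -436 + 3ps, so ps = 179.5.
Buyers pay pb = 179.5 − 51 = 128.5; q' = -436 + 3·179.5 = 102.5.
ΔCS = ½(26 + 102.5)(154 − 128.5) = 1638.375; ΔPS = ½(26 + 102.5)(179.5 − 154) = 1638.375.
Government spending = 51 × 102.5 = 5227.5.
DWL = ½ × 51 × (102.5 − 26) = 1950.75; fraction = 1950.75 / 5227.5 = 153/410.

DWL / government spending = 153/410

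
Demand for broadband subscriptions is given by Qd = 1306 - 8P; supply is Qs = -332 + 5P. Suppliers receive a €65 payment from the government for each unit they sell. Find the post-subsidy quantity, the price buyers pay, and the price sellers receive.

Q' = 498; buyers pay €101; sellers receive €166

Pre-subsidy: 1306 - 8P = -332 + 5P gives P* = 126, Q* = 298.
With the subsidy, sellers receive Ps = Pb + 65 for each unit, where Pb is the price buyers pay.
Supply in terms of Pb becomes Qs = -332 + 5(Pb + 65) = -7 + 5Pb. Setting this equal to demand: 1306 - 8Pb = -7 + 5Pb, so Pb = 101.
Sellers receive Ps = 101 + 65 = 166; Q' = 1306 − 8·101 = 498.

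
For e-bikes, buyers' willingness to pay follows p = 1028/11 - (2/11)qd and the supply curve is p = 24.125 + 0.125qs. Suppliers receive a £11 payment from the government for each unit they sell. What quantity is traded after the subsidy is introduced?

Pre-subsidy: 1028/11 - (2/11)q = 24.125 + 0.125q gives q* = 6101/27 and p* = 1414/27.
With the subsidy, sellers receive ps = pb + 11 for each unit, where pb is the price buyers pay.
On the curves, pb = 1028/11 - (2/11)q and ps = 24.125 + 0.125q; the wedge ps − pb = 11 gives 24.125 + 0.125q − (1028/11 - (2/11)q) = 11, so q' = 7069/27.
Then pb = 1028/11 − (2/11)·(7069/27) = 1238/27 and ps = 24.125 + 0.125·(7069/27) = 1535/27.

q' = 7069/27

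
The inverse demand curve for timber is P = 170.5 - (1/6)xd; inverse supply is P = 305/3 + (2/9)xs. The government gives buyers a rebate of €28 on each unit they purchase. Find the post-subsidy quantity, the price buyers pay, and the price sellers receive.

Pre-subsidy: 170.5 - (1/6)x = 305/3 + (2/9)x gives x* = 177 and P* = 141.
With the rebate, buyers effectively pay Pb = Ps − 28, where Ps is the price sellers receive.
On the curves, Pb = 170.5 - (1/6)x and Ps = 305/3 + (2/9)x; the wedge Ps − Pb = 28 gives 305/3 + (2/9)x − (170.5 - (1/6)x) = 28, so x' = 249.
Then Pb = 170.5 − (1/6)·249 = 129 and Ps = 305/3 + (2/9)·249 = 157.

x' = 249; buyers pay €129; sellers receive €157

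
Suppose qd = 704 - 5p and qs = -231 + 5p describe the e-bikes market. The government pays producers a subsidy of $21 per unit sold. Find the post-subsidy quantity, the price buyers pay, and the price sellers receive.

Pre-subsidy: 704 - 5p = -231 + 5p gives p* = 93.5, q* = 236.5.
With the subsidy, sellers receive ps = pb + 21 for each unit, where pb is the price buyers pay.
Supply in terms of pb becomes qs = -231 + 5(pb + 21) = -126 + 5pb. Setting this equal to demand: 704 - 5pb = -126 + 5pb, so pb = 83.
Sellers receive ps = 83 + 21 = 104; q' = 704 − 5·83 = 289.

q' = 289; buyers pay $83; sellers receive $104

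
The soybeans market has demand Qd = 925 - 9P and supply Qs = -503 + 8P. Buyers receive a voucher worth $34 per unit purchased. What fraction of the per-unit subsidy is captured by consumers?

Pre-subsidy: 925 - 9P = -503 + 8P gives P* = 84, Q* = 169.
With the rebate, buyers effectively pay Pb = Ps − 34, where Ps is the price sellers receive.
Demand in terms of Ps becomes Qd = 925 − 9(Ps − 34) = 1231 - 9Ps. Setting this equal to supply: 1231 - 9Ps = -503 + 8Ps, so Ps = 102.
Buyers pay Pb = 102 − 34 = 68; Q' = -503 + 8·102 = 313.
Buyers' price falls by P* − Pb = 84 − 68 = 16; sellers' price rises by Ps − P* = 102 − 84 = 18.
So consumers capture 16/34 = 8/17 of each unit of subsidy.

Consumer share = 8/17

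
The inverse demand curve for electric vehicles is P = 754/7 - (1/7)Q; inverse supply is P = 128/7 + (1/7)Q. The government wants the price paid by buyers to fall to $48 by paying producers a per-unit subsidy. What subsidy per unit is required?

Required subsidy s = $30 per unit

At a buyer price of 48, quantity demanded is 754 − 7·48 = 418.
Sellers supply 418 only when they receive Ps = 128/7 + (1/7)·418 = 78.
s = Ps − Pb = 78 − 48 = 30.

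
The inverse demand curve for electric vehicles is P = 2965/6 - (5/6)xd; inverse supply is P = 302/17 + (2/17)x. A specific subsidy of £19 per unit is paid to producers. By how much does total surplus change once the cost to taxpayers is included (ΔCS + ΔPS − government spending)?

Net change in total surplus = -18411/97

Pre-subsidy: 2965/6 - (5/6)x = 302/17 + (2/17)x gives x* = 48593/97 and P* = 7440/97.
With the subsidy, sellers receive Ps = Pb + 19 for each unit, where Pb is the price buyers pay.
On the curves, Pb = 2965/6 - (5/6)x and Ps = 302/17 + (2/17)x; the wedge Ps − Pb = 19 gives 302/17 + (2/17)x − (2965/6 - (5/6)x) = 19, so x' = 50531/97.
Then Pb = 2965/6 − (5/6)·(50531/97) = 5825/97 and Ps = 302/17 + (2/17)·(50531/97) = 7668/97.
ΔCS = ½(48593/97 + 50531/97)(7440/97 − 5825/97) = 80042630/9409; ΔPS = ½(48593/97 + 50531/97)(7668/97 − 7440/97) = 11300136/9409.
Government spending = 19 × 50531/97 = 960089/97.
Net change = 80042630/9409 + 11300136/9409 − 960089/97 = -18411/97. The loss equals the DWL triangle ½·19·1938/97.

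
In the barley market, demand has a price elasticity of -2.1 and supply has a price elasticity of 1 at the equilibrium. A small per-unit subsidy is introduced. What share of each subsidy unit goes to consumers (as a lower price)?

Consumer share = 10/31

For a small subsidy around the equilibrium, the benefit split depends on the relative slopes, which at a point are proportional to the elasticities.
Buyer share = εs/(εs + |εd|) = 1/(1 + 2.1) = 10/31; seller share = |εd|/(εs + |εd|) = 21/31.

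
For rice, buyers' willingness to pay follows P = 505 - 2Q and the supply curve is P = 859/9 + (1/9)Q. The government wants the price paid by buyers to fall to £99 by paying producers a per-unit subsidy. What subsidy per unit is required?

Required subsidy s = £19 per unit

At a buyer price of 99, quantity demanded is 252.5 − 0.5·99 = 203.
Sellers supply 203 only when they receive Ps = 859/9 + (1/9)·203 = 118.
s = Ps − Pb = 118 − 99 = 19.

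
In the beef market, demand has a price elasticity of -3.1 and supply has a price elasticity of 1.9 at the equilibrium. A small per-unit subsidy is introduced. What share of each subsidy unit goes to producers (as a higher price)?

Producer share = 0.62

For a small subsidy around the equilibrium, the benefit split depends on the relative slopes, which at a point are proportional to the elasticities.
Buyer share = εs/(εs + |εd|) = 1.9/(1.9 + 3.1) = 0.38; seller share = |εd|/(εs + |εd|) = 0.62.
So producers capture 0.62 of the subsidy.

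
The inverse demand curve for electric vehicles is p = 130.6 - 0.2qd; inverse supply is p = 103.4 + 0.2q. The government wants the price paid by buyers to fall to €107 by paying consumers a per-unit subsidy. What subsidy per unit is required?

Required subsidy s = €20 per unit

At a buyer price of 107, quantity demanded is 653 − 5·107 = 118.
Sellers supply 118 only when they receive ps = 103.4 + 0.2·118 = 127.
s = ps − pb = 127 − 107 = 20.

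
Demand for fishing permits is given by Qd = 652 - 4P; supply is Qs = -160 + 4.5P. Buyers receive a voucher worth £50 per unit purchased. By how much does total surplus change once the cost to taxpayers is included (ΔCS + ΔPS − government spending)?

Pre-subsidy: 652 - 4P = -160 + 4.5P gives P* = 1624/17, Q* = 4588/17.
With the rebate, buyers effectively pay Pb = Ps − 50, where Ps is the price sellers receive.
Demand in terms of Ps becomes Qd = 652 − 4(Ps − 50) = 852 - 4Ps. Setting this equal to supply: 852 - 4Ps = -160 + 4.5Ps, so Ps = 2024/17.
Buyers pay Pb = 2024/17 − 50 = 1174/17; Q' = -160 + 4.5·(2024/17) = 6388/17.
ΔCS = ½(4588/17 + 6388/17)(1624/17 − 1174/17) = 2469600/289; ΔPS = ½(4588/17 + 6388/17)(2024/17 − 1624/17) = 2195200/289.
Government spending = 50 × 6388/17 = 319400/17.
Net change = 2469600/289 + 2195200/289 − 319400/17 = -45000/17. The loss equals the DWL triangle ½·50·1800/17.

Net change in total surplus = -45000/17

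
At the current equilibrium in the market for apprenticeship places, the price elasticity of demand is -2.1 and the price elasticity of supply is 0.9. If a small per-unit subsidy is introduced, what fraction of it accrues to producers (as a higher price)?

For a small subsidy around the equilibrium, the benefit split depends on the relative slopes, which at a point are proportional to the elasticities.
Buyer share = εs/(εs + |εd|) = 0.9/(0.9 + 2.1) = 0.3; seller share = |εd|/(εs + |εd|) = 0.7.
So producers capture 0.7 of the subsidy.

Producer share = 0.7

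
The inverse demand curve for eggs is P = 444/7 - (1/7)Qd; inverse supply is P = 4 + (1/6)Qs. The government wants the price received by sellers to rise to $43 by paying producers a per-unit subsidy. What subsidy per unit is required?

Required subsidy s = $13 per unit

At a seller price of 43, quantity supplied is -24 + 6·43 = 234.
Buyers absorb 234 only when they pay Pb = 444/7 − (1/7)·234 = 30.
s = Ps − Pb = 43 − 30 = 13.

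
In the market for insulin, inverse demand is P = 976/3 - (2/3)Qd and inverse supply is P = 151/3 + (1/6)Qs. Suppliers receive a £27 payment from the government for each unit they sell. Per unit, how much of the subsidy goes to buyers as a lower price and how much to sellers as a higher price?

Buyers gain £21.6 per unit; sellers gain £5.4 per unit

Pre-subsidy: 976/3 - (2/3)Q = 151/3 + (1/6)Q gives Q* = 330 and P* = 316/3.
With the subsidy, sellers receive Ps = Pb + 27 for each unit, where Pb is the price buyers pay.
On the curves, Pb = 976/3 - (2/3)Q and Ps = 151/3 + (1/6)Q; the wedge Ps − Pb = 27 gives 151/3 + (1/6)Q − (976/3 - (2/3)Q) = 27, so Q' = 362.4.
Then Pb = 976/3 − (2/3)·362.4 = 1256/15 and Ps = 151/3 + (1/6)·362.4 = 1661/15.
Buyers' price falls by P* − Pb = 316/3 − 1256/15 = 21.6; sellers' price rises by Ps − P* = 1661/15 − 316/3 = 5.4.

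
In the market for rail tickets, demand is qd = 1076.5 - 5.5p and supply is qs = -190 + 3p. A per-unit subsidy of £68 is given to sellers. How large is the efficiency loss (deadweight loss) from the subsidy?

Deadweight loss = £4488

Pre-subsidy: 1076.5 - 5.5p = -190 + 3p gives p* = 149, q* = 257.
With the subsidy, sellers receive ps = pb + 68 for each unit, where pb is the price buyers pay.
Supply in terms of pb becomes qs = -190 + 3(pb + 68) = 14 + 3pb. Setting this equal to demand: 1076.5 - 5.5pb = 14 + 3pb, so pb = 125.
Sellers receive ps = 125 + 68 = 193; q' = 1076.5 − 5.5·125 = 389.
The subsidy expands output by 389 − 257 = 132 past the efficient level; on those units the gap between marginal cost and willingness to pay runs from 0 up to 68.
DWL = ½ × 68 × 132 = 4488.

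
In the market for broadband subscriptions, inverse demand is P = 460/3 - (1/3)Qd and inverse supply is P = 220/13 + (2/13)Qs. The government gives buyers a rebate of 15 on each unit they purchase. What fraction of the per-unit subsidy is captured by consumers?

Pre-subsidy: 460/3 - (1/3)Q = 220/13 + (2/13)Q gives Q* = 280 and P* = 60.
With the rebate, buyers effectively pay Pb = Ps − 15, where Ps is the price sellers receive.
On the curves, Pb = 460/3 - (1/3)Q and Ps = 220/13 + (2/13)Q; the wedge Ps − Pb = 15 gives 220/13 + (2/13)Q − (460/3 - (1/3)Q) = 15, so Q' = 5905/19.
Then Pb = 460/3 − (1/3)·(5905/19) = 945/19 and Ps = 220/13 + (2/13)·(5905/19) = 1230/19.
Buyers' price falls by P* − Pb = 60 − 945/19 = 195/19; sellers' price rises by Ps − P* = 1230/19 − 60 = 90/19.
So consumers capture (195/19)/15 = 13/19 of each unit of subsidy.

Consumer share = 13/19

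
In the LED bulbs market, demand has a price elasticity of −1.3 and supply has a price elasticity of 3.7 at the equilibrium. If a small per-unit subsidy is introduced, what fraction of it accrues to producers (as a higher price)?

For a small subsidy around the equilibrium, the benefit split depends on the relative slopes, which at a point are proportional to the elasticities.
Buyer share = εs/(εs + |εd|) = 3.7/(3.7 + 1.3) = 0.74; seller share = |εd|/(εs + |εd|) = 0.26.
So producers capture 0.26 of the subsidy.

Producer share = 0.26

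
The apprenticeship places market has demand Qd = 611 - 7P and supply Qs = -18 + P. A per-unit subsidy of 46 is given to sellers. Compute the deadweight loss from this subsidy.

Pre-subsidy: 611 - 7P = -18 + P gives P* = 78.625, Q* = 60.625.
With the subsidy, sellers receive Ps = Pb + 46 for each unit, where Pb is the price buyers pay.
Supply in terms of Pb becomes Qs = -18 + 1(Pb + 46) = 28 + Pb. Setting this equal to demand: 611 - 7Pb = 28 + Pb, so Pb = 72.875.
Sellers receive Ps = 72.875 + 46 = 118.875; Q' = 611 − 7·72.875 = 100.875.
The subsidy expands output by 100.875 − 60.625 = 40.25 past the efficient level; on those units the gap between marginal cost and willingness to pay runs from 0 up to 46.
DWL = ½ × 46 × 40.25 = 925.75.

Deadweight loss = 925.75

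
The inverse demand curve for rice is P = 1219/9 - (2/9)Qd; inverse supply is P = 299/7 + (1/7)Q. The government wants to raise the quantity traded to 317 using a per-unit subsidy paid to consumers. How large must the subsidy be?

Required subsidy s = 23 per unit

At Q = 317, from the demand curve buyers pay Pb = 1219/9 − (2/9)·317 = 65; from the supply curve sellers need Ps = 299/7 + (1/7)·317 = 88.
The subsidy must fill the gap: s = Ps − Pb = 88 − 65 = 23.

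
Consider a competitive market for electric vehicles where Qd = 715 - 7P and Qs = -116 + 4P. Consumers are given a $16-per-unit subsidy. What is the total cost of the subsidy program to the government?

Pre-subsidy: 715 - 7P = -116 + 4P gives P* = 831/11, Q* = 2048/11.
With the rebate, buyers effectively pay Pb = Ps − 16, where Ps is the price sellers receive.
Demand in terms of Ps becomes Qd = 715 − 7(Ps − 16) = 827 - 7Ps. Setting this equal to supply: 827 - 7Ps = -116 + 4Ps, so Ps = 943/11.
Buyers pay Pb = 943/11 − 16 = 767/11; Q' = -116 + 4·(943/11) = 2496/11.
Government outlay = subsidy × quantity = 16 × 2496/11 = 39936/11.

Government cost = 39936/11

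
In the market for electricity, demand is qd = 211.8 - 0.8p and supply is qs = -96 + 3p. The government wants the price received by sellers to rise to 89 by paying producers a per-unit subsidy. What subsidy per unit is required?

Required subsidy s = 38 per unit

At a seller price of 89, quantity supplied is -96 + 3·89 = 171.
Buyers absorb 171 only when they pay pb with 211.8 − 0.8·pb = 171, i.e. pb = 51.
s = ps − pb = 89 − 51 = 38.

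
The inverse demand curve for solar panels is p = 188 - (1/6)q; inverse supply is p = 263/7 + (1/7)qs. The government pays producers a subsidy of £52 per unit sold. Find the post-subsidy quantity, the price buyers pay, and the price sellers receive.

q' = 654; buyers pay £79; sellers receive £131

Pre-subsidy: 188 - (1/6)q = 263/7 + (1/7)q gives q* = 486 and p* = 107.
With the subsidy, sellers receive ps = pb + 52 for each unit, where pb is the price buyers pay.
On the curves, pb = 188 - (1/6)q and ps = 263/7 + (1/7)q; the wedge ps − pb = 52 gives 263/7 + (1/7)q − (188 - (1/6)q) = 52, so q' = 654.
Then pb = 188 − (1/6)·654 = 79 and ps = 263/7 + (1/7)·654 = 131.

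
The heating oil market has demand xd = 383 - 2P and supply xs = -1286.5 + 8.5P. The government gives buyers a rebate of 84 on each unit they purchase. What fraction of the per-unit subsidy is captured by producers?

Producer share = 4/21

Pre-subsidy: 383 - 2P = -1286.5 + 8.5P gives P* = 159, x* = 65.
With the rebate, buyers effectively pay Pb = Ps − 84, where Ps is the price sellers receive.
Demand in terms of Ps becomes xd = 383 − 2(Ps − 84) = 551 - 2Ps. Setting this equal to supply: 551 - 2Ps = -1286.5 + 8.5Ps, so Ps = 175.
Buyers pay Pb = 175 − 84 = 91; x' = -1286.5 + 8.5·175 = 201.
Buyers' price falls by P* − Pb = 159 − 91 = 68; sellers' price rises by Ps − P* = 175 − 159 = 16.
So producers capture 16/84 = 4/21 of each unit of subsidy.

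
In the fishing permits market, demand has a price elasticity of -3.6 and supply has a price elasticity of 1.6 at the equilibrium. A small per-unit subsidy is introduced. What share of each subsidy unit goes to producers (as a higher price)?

Producer share = 9/13

For a small subsidy around the equilibrium, the benefit split depends on the relative slopes, which at a point are proportional to the elasticities.
Buyer share = εs/(εs + |εd|) = 1.6/(1.6 + 3.6) = 4/13; seller share = |εd|/(εs + |εd|) = 9/13.
So producers capture 9/13 of the subsidy.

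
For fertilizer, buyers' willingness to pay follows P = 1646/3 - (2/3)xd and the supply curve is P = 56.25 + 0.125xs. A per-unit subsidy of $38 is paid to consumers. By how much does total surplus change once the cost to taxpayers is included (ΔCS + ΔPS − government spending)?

Pre-subsidy: 1646/3 - (2/3)x = 56.25 + 0.125x gives x* = 622 and P* = 134.
With the rebate, buyers effectively pay Pb = Ps − 38, where Ps is the price sellers receive.
On the curves, Pb = 1646/3 - (2/3)x and Ps = 56.25 + 0.125x; the wedge Ps − Pb = 38 gives 56.25 + 0.125x − (1646/3 - (2/3)x) = 38, so x' = 670.
Then Pb = 1646/3 − (2/3)·670 = 102 and Ps = 56.25 + 0.125·670 = 140.
ΔCS = ½(622 + 670)(134 − 102) = 20672; ΔPS = ½(622 + 670)(140 − 134) = 3876.
Government spending = 38 × 670 = 25460.
Net change = 20672 + 3876 − 25460 = -912. The loss equals the DWL triangle ½·38·48.

Net change in total surplus = -$912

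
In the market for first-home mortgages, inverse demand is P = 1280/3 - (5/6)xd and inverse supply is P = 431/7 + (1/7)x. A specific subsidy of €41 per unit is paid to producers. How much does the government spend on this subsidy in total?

Government cost = €17056

Pre-subsidy: 1280/3 - (5/6)x = 431/7 + (1/7)x gives x* = 374 and P* = 115.
With the subsidy, sellers receive Ps = Pb + 41 for each unit, where Pb is the price buyers pay.
On the curves, Pb = 1280/3 - (5/6)x and Ps = 431/7 + (1/7)x; the wedge Ps − Pb = 41 gives 431/7 + (1/7)x − (1280/3 - (5/6)x) = 41, so x' = 416.
Then Pb = 1280/3 − (5/6)·416 = 80 and Ps = 431/7 + (1/7)·416 = 121.
Government outlay = subsidy × quantity = 41 × 416 = 17056.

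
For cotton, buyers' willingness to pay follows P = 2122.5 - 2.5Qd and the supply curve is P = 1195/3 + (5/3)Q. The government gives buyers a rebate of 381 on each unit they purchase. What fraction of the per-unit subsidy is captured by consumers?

Pre-subsidy: 2122.5 - 2.5Q = 1195/3 + (5/3)Q gives Q* = 413.8 and P* = 1088.
With the rebate, buyers effectively pay Pb = Ps − 381, where Ps is the price sellers receive.
On the curves, Pb = 2122.5 - 2.5Q and Ps = 1195/3 + (5/3)Q; the wedge Ps − Pb = 381 gives 1195/3 + (5/3)Q − (2122.5 - 2.5Q) = 381, so Q' = 505.24.
Then Pb = 2122.5 − 2.5·505.24 = 859.4 and Ps = 1195/3 + (5/3)·505.24 = 1240.4.
Buyers' price falls by P* − Pb = 1088 − 859.4 = 228.6; sellers' price rises by Ps − P* = 1240.4 − 1088 = 152.4.
So consumers capture 228.6/381 = 0.6 of each unit of subsidy.

Consumer share = 0.6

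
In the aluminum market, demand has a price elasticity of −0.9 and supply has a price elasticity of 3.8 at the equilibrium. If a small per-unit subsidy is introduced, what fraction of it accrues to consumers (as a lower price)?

For a small subsidy around the equilibrium, the benefit split depends on the relative slopes, which at a point are proportional to the elasticities.
Buyer share = εs/(εs + |εd|) = 3.8/(3.8 + 0.9) = 38/47; seller share = |εd|/(εs + |εd|) = 9/47.

Consumer share = 38/47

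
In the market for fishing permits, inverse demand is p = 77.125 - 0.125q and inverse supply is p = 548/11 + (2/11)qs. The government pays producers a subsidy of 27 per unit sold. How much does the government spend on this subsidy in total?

Government cost = 4779

Pre-subsidy: 77.125 - 0.125q = 548/11 + (2/11)q gives q* = 89 and p* = 66.
With the subsidy, sellers receive ps = pb + 27 for each unit, where pb is the price buyers pay.
On the curves, pb = 77.125 - 0.125q and ps = 548/11 + (2/11)q; the wedge ps − pb = 27 gives 548/11 + (2/11)q − (77.125 - 0.125q) = 27, so q' = 177.
Then pb = 77.125 − 0.125·177 = 55 and ps = 548/11 + (2/11)·177 = 82.
Government outlay = subsidy × quantity = 27 × 177 = 4779.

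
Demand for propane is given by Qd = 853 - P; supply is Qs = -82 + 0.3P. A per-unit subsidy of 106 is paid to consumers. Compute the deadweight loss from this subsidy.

Pre-subsidy: 853 - P = -82 + 0.3P gives P* = 9350/13, Q* = 1739/13.
With the rebate, buyers effectively pay Pb = Ps − 106, where Ps is the price sellers receive.
Demand in terms of Ps becomes Qd = 853 − 1(Ps − 106) = 959 - Ps. Setting this equal to supply: 959 - Ps = -82 + 0.3Ps, so Ps = 10410/13.
Buyers pay Pb = 10410/13 − 106 = 9032/13; Q' = -82 + 0.3·(10410/13) = 2057/13.
The subsidy expands output by 2057/13 − 1739/13 = 318/13 past the efficient level; on those units the gap between marginal cost and willingness to pay runs from 0 up to 106.
DWL = ½ × 106 × 318/13 = 16854/13.

Deadweight loss = 16854/13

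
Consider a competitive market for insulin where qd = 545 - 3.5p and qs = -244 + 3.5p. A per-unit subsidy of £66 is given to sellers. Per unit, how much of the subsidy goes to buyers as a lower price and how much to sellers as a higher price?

Pre-subsidy: 545 - 3.5p = -244 + 3.5p gives p* = 789/7, q* = 150.5.
With the subsidy, sellers receive ps = pb + 66 for each unit, where pb is the price buyers pay.
Supply in terms of pb becomes qs = -244 + 3.5(pb + 66) = -13 + 3.5pb. Setting this equal to demand: 545 - 3.5pb = -13 + 3.5pb, so pb = 558/7.
Sellers receive ps = 558/7 + 66 = 1020/7; q' = 545 − 3.5·(558/7) = 266.
Buyers' price falls by p* − pb = 789/7 − 558/7 = 33; sellers' price rises by ps − p* = 1020/7 − 789/7 = 33.

Buyers gain £33 per unit; sellers gain £33 per unit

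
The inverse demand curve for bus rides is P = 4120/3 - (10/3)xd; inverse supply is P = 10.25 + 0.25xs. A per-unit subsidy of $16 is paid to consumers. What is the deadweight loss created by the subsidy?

Pre-subsidy: 4120/3 - (10/3)x = 10.25 + 0.25x gives x* = 16357/43 and P* = 4530/43.
With the rebate, buyers effectively pay Pb = Ps − 16, where Ps is the price sellers receive.
On the curves, Pb = 4120/3 - (10/3)x and Ps = 10.25 + 0.25x; the wedge Ps − Pb = 16 gives 10.25 + 0.25x − (4120/3 - (10/3)x) = 16, so x' = 16549/43.
Then Pb = 4120/3 − (10/3)·(16549/43) = 3890/43 and Ps = 10.25 + 0.25·(16549/43) = 4578/43.
The subsidy expands output by 16549/43 − 16357/43 = 192/43 past the efficient level; on those units the gap between marginal cost and willingness to pay runs from 0 up to 16.
DWL = ½ × 16 × 192/43 = 1536/43.

Deadweight loss = 1536/43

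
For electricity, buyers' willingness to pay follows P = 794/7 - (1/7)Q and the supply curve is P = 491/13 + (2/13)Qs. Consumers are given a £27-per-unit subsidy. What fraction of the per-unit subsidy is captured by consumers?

Consumer share = 13/27

Pre-subsidy: 794/7 - (1/7)Q = 491/13 + (2/13)Q gives Q* = 255 and P* = 77.
With the rebate, buyers effectively pay Pb = Ps − 27, where Ps is the price sellers receive.
On the curves, Pb = 794/7 - (1/7)Q and Ps = 491/13 + (2/13)Q; the wedge Ps − Pb = 27 gives 491/13 + (2/13)Q − (794/7 - (1/7)Q) = 27, so Q' = 346.
Then Pb = 794/7 − (1/7)·346 = 64 and Ps = 491/13 + (2/13)·346 = 91.
Buyers' price falls by P* − Pb = 77 − 64 = 13; sellers' price rises by Ps − P* = 91 − 77 = 14.
So consumers capture 13/27 = 13/27 of each unit of subsidy.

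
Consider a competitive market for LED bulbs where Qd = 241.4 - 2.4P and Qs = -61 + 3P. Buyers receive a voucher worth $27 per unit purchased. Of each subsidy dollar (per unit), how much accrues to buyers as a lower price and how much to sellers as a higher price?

Pre-subsidy: 241.4 - 2.4P = -61 + 3P gives P* = 56, Q* = 107.
With the rebate, buyers effectively pay Pb = Ps − 27, where Ps is the price sellers receive.
Demand in terms of Ps becomes Qd = 241.4 − 2.4(Ps − 27) = 306.2 - 2.4Ps. Setting this equal to supply: 306.2 - 2.4Ps = -61 + 3Ps, so Ps = 68.
Buyers pay Pb = 68 − 27 = 41; Q' = -61 + 3·68 = 143.
Buyers' price falls by P* − Pb = 56 − 41 = 15; sellers' price rises by Ps − P* = 68 − 56 = 12.

Buyers gain $15 per unit; sellers gain $12 per unit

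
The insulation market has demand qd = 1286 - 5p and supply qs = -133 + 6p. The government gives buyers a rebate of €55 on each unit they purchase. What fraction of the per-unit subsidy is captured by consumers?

Consumer share = 6/11

Pre-subsidy: 1286 - 5p = -133 + 6p gives p* = 129, q* = 641.
With the rebate, buyers effectively pay pb = ps − 55, where ps is the price sellers receive.
Demand in terms of ps becomes qd = 1286 − 5(ps − 55) = 1561 - 5ps. Setting this equal to supply: 1561 - 5ps = -133 + 6ps, so ps = 154.
Buyers pay pb = 154 − 55 = 99; q' = -133 + 6·154 = 791.
Buyers' price falls by p* − pb = 129 − 99 = 30; sellers' price rises by ps − p* = 154 − 129 = 25.
So consumers capture 30/55 = 6/11 of each unit of subsidy.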